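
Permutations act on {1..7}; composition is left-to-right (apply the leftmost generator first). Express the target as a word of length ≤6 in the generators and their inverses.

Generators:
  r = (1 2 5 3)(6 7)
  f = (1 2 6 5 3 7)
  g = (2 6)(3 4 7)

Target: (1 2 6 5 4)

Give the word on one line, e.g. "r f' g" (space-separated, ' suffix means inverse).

  after g': (2 6)(3 7 4)
  after g': (3 4 7)
  after r: (1 2 5 3 4 6 7)
  after g: (1 6 3 7)(2 5 4)
  after f': (1 2 6 5 4)

g' g' r g f'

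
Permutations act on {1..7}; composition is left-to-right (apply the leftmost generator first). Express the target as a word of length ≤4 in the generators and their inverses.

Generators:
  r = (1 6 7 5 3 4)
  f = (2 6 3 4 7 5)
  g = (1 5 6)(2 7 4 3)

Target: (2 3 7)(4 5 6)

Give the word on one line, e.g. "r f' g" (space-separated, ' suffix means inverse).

  after f: (2 6 3 4 7 5)
  after f: (2 3 7)(4 5 6)

f f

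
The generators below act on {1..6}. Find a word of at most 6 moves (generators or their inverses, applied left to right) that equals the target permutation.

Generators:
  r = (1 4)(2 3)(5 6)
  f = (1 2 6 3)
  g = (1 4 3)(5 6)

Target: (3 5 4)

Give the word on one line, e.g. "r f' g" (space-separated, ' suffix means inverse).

g f f r

  after g: (1 4 3)(5 6)
  after f: (1 4)(2 6 5 3)
  after f: (1 4 2 3 6 5)
  after r: (3 5 4)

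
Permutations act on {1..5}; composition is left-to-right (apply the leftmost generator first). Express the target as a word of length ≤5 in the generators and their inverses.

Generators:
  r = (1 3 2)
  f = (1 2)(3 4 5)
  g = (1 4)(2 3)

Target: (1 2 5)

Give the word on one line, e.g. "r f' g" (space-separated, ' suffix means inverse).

  after f: (1 2)(3 4 5)
  after r': (1 3 4 5)
  after g: (1 2 3)(4 5)
  after f': (2 5 3)
  after r': (1 2 5)

f r' g f' r'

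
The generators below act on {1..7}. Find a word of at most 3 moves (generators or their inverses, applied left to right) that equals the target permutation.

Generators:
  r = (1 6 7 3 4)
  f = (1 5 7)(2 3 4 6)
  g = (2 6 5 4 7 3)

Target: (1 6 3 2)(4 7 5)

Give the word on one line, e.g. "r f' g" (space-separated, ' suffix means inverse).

f' r'

  after f': (1 7 5)(2 6 4 3)
  after r': (1 6 3 2)(4 7 5)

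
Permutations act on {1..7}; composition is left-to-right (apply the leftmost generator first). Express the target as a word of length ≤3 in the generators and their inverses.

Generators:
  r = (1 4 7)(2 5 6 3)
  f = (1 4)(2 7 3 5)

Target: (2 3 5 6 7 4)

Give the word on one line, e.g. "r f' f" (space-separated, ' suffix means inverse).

  after r: (1 4 7)(2 5 6 3)
  after f': (2 3 5 6 7 4)

r f'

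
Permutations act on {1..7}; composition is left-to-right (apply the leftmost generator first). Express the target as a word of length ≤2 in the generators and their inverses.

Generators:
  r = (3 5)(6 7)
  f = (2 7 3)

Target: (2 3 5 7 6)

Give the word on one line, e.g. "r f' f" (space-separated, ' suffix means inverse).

r f'

  after r: (3 5)(6 7)
  after f': (2 3 5 7 6)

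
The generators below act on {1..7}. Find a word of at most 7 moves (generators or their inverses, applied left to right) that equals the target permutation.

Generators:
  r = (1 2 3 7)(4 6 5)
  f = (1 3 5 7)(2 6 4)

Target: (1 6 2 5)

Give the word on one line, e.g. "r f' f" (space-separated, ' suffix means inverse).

  after r: (1 2 3 7)(4 6 5)
  after f': (1 4 2)(3 5 6)
  after r: (1 6 7)(3 4)
  after f: (1 4 5 7 3 2 6)
  after r: (1 6 2 5)

r f' r f r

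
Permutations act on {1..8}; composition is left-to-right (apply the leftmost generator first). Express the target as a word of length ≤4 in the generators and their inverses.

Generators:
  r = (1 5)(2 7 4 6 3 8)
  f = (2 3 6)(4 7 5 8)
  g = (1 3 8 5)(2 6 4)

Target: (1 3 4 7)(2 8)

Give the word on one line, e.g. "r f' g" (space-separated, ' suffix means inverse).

f g

  after f: (2 3 6)(4 7 5 8)
  after g: (1 3 4 7)(2 8)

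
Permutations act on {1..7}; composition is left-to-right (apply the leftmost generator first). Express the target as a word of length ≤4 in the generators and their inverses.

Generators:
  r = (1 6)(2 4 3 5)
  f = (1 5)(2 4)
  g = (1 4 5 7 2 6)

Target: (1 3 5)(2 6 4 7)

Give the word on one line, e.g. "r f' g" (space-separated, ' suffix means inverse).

f' g' r

  after f': (1 5)(2 4)
  after g': (1 4 7 5 6 2)
  after r: (1 3 5)(2 6 4 7)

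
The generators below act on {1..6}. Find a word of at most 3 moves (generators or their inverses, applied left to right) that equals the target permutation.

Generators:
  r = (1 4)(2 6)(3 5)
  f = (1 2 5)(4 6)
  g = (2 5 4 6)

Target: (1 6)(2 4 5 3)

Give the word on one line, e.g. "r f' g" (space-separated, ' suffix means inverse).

  after r: (1 4)(2 6)(3 5)
  after f': (1 6)(2 4 5 3)

r f'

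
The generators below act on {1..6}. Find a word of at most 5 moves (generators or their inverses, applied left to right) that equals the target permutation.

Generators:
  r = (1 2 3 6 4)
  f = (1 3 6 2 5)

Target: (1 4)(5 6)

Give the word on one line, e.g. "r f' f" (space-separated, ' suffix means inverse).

f' f' f' r

  after f': (1 5 2 6 3)
  after f': (1 2 3 5 6)
  after f': (1 6 5 3 2)
  after r: (1 4)(5 6)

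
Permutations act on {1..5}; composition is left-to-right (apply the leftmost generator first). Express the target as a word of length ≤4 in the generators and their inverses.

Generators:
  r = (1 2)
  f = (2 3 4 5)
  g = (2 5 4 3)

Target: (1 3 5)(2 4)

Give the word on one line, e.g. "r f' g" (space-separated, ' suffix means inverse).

  after g': (2 3 4 5)
  after r': (1 2 3 4 5)
  after f: (1 3 5)(2 4)

g' r' f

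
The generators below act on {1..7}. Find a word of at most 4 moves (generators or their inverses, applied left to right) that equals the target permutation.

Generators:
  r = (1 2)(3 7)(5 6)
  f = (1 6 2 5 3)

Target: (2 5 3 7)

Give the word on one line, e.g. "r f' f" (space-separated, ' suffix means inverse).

r' f' f'

  after r': (1 2)(3 7)(5 6)
  after f': (1 6 2 3 7 5)
  after f': (2 5 3 7)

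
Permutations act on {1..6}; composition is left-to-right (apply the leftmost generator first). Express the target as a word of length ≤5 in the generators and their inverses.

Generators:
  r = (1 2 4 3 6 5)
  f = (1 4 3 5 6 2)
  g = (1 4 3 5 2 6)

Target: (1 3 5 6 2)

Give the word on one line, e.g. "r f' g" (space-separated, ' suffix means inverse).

  after f: (1 4 3 5 6 2)
  after r: (1 3)(4 6)
  after g': (1 4 2 5 3 6)
  after r: (1 3 5 6 2)

f r g' r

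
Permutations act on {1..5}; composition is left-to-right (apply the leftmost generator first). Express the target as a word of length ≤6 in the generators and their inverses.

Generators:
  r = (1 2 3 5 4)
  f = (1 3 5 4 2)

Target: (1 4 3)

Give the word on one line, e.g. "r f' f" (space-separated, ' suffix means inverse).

  after f: (1 3 5 4 2)
  after f: (1 5 2 3 4)
  after r': (1 3 5)
  after f: (1 5 3 4 2)
  after r: (1 4 3)

f f r' f r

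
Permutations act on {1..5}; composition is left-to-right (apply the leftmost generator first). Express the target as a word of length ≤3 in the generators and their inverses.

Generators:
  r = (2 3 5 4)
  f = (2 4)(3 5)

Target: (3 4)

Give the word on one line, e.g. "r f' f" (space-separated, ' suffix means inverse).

  after f': (2 4)(3 5)
  after r: (3 4)

f' r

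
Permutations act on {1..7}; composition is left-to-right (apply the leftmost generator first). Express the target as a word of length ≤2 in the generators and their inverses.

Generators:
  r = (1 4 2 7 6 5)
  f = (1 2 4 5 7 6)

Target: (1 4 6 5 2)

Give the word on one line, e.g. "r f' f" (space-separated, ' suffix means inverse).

f r'

  after f: (1 2 4 5 7 6)
  after r': (1 4 6 5 2)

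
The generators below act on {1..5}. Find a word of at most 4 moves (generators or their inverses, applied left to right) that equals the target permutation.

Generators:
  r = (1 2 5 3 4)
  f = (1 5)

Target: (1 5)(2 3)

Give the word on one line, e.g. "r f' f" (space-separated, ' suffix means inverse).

  after r': (1 4 3 5 2)
  after f': (1 4 3)(2 5)
  after r: (2 3)
  after f': (1 5)(2 3)

r' f' r f'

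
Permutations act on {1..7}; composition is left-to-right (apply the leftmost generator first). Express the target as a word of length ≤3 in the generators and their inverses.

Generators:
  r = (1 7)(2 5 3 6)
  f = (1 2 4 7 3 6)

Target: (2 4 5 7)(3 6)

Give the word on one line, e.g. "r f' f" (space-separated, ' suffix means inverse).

  after f': (1 6 3 7 4 2)
  after r: (1 2 7 4 5 3)
  after f': (2 4 5 7)(3 6)

f' r f'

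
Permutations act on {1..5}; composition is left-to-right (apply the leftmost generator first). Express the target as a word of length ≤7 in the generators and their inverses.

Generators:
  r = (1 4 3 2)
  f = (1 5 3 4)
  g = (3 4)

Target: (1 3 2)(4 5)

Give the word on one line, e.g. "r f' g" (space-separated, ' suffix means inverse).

g' r' r' f g'

  after g': (3 4)
  after r': (1 2 3)
  after r': (1 3 2 4)
  after f: (1 4 5 3 2)
  after g': (1 3 2)(4 5)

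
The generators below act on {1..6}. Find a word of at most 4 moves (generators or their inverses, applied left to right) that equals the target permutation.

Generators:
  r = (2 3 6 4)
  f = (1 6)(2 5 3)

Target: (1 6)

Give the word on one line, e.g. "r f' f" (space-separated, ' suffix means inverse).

f f f

  after f: (1 6)(2 5 3)
  after f: (2 3 5)
  after f: (1 6)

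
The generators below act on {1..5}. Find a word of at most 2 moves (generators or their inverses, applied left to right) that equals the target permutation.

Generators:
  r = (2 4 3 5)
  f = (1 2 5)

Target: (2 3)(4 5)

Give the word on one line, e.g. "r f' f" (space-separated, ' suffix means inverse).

r' r'

  after r': (2 5 3 4)
  after r': (2 3)(4 5)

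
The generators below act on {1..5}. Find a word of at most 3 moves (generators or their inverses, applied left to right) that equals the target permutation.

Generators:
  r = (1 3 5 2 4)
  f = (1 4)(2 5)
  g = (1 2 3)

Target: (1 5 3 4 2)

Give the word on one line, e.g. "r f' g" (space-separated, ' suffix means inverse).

g' g' r'

  after g': (1 3 2)
  after g': (1 2 3)
  after r': (1 5 3 4 2)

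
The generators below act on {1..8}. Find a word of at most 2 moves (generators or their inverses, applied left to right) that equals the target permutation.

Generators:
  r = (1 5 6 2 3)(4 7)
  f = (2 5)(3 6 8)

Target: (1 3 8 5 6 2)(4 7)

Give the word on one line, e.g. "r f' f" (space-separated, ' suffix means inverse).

  after f': (2 5)(3 8 6)
  after r': (1 3 8 5 6 2)(4 7)

f' r'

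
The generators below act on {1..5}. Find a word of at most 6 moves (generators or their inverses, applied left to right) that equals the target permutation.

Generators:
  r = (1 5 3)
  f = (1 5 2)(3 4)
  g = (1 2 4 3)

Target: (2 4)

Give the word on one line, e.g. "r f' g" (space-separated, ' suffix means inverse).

  after g: (1 2 4 3)
  after f: (2 3 5)
  after g': (1 3 5)(2 4)
  after r: (2 4)

g f g' r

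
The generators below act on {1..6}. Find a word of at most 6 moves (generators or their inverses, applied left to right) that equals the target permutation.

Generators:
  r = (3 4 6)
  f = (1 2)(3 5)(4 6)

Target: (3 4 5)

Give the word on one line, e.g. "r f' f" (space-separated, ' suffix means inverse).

  after f': (1 2)(3 5)(4 6)
  after r: (1 2)(3 5 4)
  after f': (4 5 6)
  after r: (3 4 5)

f' r f' r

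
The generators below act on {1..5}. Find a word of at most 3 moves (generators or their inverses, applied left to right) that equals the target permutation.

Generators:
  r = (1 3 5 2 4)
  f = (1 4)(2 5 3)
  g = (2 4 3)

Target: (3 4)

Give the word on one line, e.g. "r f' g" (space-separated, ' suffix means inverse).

  after r': (1 4 2 5 3)
  after f': (3 4)

r' f'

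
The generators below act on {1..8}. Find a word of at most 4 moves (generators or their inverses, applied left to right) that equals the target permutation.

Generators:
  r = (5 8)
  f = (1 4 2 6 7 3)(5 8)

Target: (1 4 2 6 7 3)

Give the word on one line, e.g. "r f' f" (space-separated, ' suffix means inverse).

  after f: (1 4 2 6 7 3)(5 8)
  after r: (1 4 2 6 7 3)

f r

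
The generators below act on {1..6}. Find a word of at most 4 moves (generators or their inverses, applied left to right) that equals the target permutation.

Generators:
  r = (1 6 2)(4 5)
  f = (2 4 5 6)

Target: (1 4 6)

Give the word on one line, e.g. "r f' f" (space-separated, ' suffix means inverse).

  after r': (1 2 6)(4 5)
  after f': (1 6)(2 5)
  after f': (1 5 6)(2 4)
  after f': (1 4 6)

r' f' f' f'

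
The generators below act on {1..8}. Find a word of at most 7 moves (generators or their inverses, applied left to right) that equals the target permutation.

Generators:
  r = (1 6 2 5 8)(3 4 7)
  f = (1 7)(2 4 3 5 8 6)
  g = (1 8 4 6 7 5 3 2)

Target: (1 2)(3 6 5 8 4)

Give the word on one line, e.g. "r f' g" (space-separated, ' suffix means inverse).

g' f' f' f' r'

  after g': (1 2 3 5 7 6 4 8)
  after f': (1 6 2 4 5)(7 8)
  after f': (1 8)(3 4)(5 7)
  after f': (1 5)(2 6 8 7 3)
  after r': (1 2)(3 6 5 8 4)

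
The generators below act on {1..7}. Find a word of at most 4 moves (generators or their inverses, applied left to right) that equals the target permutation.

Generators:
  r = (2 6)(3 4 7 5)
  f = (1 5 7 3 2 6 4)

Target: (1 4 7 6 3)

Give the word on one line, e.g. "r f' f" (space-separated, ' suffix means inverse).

  after r': (2 6)(3 5 7 4)
  after f': (1 4 7 6 3)

r' f'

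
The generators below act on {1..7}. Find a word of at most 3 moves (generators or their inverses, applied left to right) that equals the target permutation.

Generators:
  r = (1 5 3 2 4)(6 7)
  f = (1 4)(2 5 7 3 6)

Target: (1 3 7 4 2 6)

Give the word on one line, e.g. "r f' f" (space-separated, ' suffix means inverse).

  after f': (1 4)(2 6 3 7 5)
  after r': (1 2 7)(3 6 5)
  after r': (1 3 7 4 2 6)

f' r' r'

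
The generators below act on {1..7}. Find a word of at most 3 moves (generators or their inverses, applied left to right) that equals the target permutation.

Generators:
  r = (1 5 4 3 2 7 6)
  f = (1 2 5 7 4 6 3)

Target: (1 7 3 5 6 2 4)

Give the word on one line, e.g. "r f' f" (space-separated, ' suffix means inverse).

r' r'

  after r': (1 6 7 2 3 4 5)
  after r': (1 7 3 5 6 2 4)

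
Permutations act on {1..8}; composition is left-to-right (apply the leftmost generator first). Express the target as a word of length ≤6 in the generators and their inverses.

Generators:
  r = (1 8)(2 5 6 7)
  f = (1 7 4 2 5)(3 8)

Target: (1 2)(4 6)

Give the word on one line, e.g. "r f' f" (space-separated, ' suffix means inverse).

  after f: (1 7 4 2 5)(3 8)
  after r: (1 2 6 7 4 5 8 3)
  after r: (1 5)(2 7 4 6)(3 8)
  after f': (1 2)(4 6)

f r r f'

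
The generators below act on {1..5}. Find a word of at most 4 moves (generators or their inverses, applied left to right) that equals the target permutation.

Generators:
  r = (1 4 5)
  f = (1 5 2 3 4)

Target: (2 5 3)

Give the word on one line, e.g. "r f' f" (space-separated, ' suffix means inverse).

r' f'

  after r': (1 5 4)
  after f': (2 5 3)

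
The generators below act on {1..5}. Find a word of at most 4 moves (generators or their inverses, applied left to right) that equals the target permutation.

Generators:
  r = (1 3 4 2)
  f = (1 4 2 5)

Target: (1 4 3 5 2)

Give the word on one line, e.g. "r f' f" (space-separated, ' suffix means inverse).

r' f'

  after r': (1 2 4 3)
  after f': (1 4 3 5 2)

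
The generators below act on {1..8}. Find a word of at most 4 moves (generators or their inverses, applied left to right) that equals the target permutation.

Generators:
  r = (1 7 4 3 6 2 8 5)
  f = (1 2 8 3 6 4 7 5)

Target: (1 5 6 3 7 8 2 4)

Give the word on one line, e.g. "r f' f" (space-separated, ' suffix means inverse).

f' r f'

  after f': (1 5 7 4 6 3 8 2)
  after r: (2 7 3 5 4)
  after f': (1 5 6 3 7 8 2 4)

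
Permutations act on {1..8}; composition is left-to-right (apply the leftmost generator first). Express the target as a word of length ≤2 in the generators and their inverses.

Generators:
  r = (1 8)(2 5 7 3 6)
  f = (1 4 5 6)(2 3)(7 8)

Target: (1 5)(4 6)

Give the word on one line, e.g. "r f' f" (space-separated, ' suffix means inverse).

f' f'

  after f': (1 6 5 4)(2 3)(7 8)
  after f': (1 5)(4 6)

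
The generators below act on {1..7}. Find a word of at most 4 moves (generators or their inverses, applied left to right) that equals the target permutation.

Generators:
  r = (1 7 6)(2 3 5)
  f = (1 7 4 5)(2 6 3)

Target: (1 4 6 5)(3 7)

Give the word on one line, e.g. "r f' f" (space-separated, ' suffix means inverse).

f f r'

  after f: (1 7 4 5)(2 6 3)
  after f: (1 4)(2 3 6)(5 7)
  after r': (1 4 6 5)(3 7)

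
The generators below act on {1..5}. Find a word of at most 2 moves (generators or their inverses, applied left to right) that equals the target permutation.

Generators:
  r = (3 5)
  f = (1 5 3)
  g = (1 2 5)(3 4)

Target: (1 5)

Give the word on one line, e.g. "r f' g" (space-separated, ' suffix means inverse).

  after f': (1 3 5)
  after r': (1 5)

f' r'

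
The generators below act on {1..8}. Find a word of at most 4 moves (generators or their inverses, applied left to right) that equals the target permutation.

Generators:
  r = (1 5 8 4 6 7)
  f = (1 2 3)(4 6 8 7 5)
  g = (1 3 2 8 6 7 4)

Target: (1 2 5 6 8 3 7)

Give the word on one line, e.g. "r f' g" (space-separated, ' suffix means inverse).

  after g': (1 4 7 6 8 2 3)
  after r': (1 8 2 3 7 4 6 5)
  after g': (1 2)(3 6 5 4 8)
  after r: (1 2 5 6 8 3 7)

g' r' g' r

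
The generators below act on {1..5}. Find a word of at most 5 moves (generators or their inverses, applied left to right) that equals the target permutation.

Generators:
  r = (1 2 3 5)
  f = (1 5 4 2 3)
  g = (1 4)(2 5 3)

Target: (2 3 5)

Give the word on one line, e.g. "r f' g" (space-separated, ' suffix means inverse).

  after g': (1 4)(2 3 5)
  after g': (2 5 3)
  after g': (1 4)
  after g': (2 3 5)

g' g' g' g'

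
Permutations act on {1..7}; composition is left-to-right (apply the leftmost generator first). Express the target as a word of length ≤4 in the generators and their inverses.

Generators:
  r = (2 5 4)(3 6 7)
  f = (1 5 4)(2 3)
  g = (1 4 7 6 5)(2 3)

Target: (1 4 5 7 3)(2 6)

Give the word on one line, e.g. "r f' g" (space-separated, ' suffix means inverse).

  after g: (1 4 7 6 5)(2 3)
  after r': (1 5)(2 7 3 4 6)
  after f': (2 7)(3 5 4 6)
  after g: (1 4 5 7 3)(2 6)

g r' f' g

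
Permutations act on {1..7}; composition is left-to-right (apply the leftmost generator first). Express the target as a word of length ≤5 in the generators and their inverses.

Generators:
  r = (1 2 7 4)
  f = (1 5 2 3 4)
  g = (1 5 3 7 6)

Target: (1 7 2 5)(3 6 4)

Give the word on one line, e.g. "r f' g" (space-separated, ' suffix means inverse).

r g f g f

  after r: (1 2 7 4)
  after g: (1 2 6)(3 7 4 5)
  after f: (1 3 7)(2 6 5 4)
  after g: (1 7 5 4 2)(3 6)
  after f: (1 7 2 5)(3 6 4)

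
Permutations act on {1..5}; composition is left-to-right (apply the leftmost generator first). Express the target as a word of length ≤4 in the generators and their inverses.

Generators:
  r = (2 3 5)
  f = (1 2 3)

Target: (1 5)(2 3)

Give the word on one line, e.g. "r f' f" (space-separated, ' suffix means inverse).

f r r f

  after f: (1 2 3)
  after r: (1 3)(2 5)
  after r: (1 5 3)
  after f: (1 5)(2 3)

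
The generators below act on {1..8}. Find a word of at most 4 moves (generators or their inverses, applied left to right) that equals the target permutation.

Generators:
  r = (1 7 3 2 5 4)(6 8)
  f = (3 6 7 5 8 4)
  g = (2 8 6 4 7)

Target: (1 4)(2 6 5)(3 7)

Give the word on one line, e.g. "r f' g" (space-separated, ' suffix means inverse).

g r'

  after g: (2 8 6 4 7)
  after r': (1 4)(2 6 5)(3 7)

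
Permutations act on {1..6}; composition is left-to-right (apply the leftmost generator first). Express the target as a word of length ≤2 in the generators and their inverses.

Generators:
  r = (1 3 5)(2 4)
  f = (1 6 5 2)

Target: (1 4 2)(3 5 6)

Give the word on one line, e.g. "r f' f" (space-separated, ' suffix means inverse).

  after f': (1 2 5 6)
  after r: (1 4 2)(3 5 6)

f' r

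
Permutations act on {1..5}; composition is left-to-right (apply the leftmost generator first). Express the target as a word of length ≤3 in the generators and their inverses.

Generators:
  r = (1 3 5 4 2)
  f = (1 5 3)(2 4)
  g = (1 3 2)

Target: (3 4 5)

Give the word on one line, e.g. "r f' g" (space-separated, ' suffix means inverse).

  after g: (1 3 2)
  after r': (3 4 5)

g r'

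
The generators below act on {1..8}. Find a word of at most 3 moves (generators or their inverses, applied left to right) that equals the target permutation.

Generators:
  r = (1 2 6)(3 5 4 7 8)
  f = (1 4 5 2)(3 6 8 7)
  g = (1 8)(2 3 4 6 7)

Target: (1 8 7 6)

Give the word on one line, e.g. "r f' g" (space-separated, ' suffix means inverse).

  after f': (1 2 5 4)(3 7 8 6)
  after r': (2 3 4 6 8)
  after g': (1 8 7 6)

f' r' g'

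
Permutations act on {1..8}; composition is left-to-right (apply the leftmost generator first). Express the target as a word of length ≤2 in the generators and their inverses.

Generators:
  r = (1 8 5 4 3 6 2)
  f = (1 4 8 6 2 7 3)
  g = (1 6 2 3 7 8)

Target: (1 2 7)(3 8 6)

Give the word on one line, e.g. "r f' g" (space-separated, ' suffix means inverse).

  after g: (1 6 2 3 7 8)
  after g: (1 2 7)(3 8 6)

g g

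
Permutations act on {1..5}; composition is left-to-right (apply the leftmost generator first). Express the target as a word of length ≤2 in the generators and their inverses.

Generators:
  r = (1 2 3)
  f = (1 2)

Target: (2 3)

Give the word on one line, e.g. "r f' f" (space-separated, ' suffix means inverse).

r f'

  after r: (1 2 3)
  after f': (2 3)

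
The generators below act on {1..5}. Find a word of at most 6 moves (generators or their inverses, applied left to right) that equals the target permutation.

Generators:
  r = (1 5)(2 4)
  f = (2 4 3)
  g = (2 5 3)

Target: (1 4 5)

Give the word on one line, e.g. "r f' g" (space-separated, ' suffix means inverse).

  after r': (1 5)(2 4)
  after g': (1 2 4 3 5)
  after g': (1 3 2 4 5)
  after f': (1 4 5)

r' g' g' f'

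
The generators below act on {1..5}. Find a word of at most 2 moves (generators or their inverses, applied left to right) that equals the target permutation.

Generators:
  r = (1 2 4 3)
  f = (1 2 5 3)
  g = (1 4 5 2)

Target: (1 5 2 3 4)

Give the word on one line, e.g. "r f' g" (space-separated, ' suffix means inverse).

r' f'

  after r': (1 3 4 2)
  after f': (1 5 2 3 4)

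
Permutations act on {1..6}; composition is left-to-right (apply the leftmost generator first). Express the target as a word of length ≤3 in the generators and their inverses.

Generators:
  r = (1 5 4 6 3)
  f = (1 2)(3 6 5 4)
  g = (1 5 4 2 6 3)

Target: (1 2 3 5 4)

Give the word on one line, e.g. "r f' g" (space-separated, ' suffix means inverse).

  after f': (1 2)(3 4 5 6)
  after r': (1 2 3 5 4)

f' r'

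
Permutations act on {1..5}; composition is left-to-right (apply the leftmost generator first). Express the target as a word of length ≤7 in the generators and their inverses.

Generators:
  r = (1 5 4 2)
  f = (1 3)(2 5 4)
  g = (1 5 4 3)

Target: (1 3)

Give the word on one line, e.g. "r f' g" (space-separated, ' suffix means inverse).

f g r g g

  after f: (1 3)(2 5 4)
  after g: (2 4)(3 5)
  after r: (1 5 3 4)
  after g: (1 4 5)
  after g: (1 3)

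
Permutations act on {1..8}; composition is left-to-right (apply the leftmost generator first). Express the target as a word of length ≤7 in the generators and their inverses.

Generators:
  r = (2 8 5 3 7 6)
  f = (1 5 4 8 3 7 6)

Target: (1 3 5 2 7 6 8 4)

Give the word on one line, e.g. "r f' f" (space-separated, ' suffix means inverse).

  after r: (2 8 5 3 7 6)
  after r: (2 5 7)(3 6 8)
  after f': (1 6 4 5 3 7 2)
  after f': (1 7 2 6 5 8 4)
  after r': (1 3 5 2 7 6 8 4)

r r f' f' r'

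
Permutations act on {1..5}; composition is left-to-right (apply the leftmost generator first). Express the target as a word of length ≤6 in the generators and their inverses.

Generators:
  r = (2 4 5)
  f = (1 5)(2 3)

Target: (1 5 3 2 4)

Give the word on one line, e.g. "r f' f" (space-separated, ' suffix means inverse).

  after r': (2 5 4)
  after r': (2 4 5)
  after f': (1 5 3 2 4)
  after f': (2 4 5)
  after f': (1 5 3 2 4)

r' r' f' f' f'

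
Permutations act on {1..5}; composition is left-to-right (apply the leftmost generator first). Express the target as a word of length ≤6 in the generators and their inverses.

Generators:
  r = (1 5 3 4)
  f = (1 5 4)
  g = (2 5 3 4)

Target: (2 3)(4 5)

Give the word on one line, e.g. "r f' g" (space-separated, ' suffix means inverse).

  after f': (1 4 5)
  after g': (1 3 5)(2 4)
  after r: (1 4 2)
  after r: (2 5 3 4)
  after g: (2 3)(4 5)

f' g' r r g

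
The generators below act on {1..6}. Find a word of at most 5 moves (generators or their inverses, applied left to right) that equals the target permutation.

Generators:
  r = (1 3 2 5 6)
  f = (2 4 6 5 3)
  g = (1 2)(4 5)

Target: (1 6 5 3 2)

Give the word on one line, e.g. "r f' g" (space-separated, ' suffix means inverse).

  after r': (1 6 5 2 3)
  after f': (1 4 2 5 3)
  after r: (1 4 5 2 6)
  after g: (1 5)(2 6)
  after r: (1 6 5 3 2)

r' f' r g r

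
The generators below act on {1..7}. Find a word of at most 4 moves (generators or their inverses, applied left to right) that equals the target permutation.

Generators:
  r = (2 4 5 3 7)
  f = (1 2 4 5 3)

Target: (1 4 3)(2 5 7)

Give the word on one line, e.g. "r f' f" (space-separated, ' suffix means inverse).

f r

  after f: (1 2 4 5 3)
  after r: (1 4 3)(2 5 7)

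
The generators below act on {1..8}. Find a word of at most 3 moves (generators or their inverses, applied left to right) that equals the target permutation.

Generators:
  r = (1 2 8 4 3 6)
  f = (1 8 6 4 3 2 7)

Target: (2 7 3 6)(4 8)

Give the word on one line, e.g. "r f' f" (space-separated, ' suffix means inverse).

f r' r'

  after f: (1 8 6 4 3 2 7)
  after r': (1 2 7 6 8 3)
  after r': (2 7 3 6)(4 8)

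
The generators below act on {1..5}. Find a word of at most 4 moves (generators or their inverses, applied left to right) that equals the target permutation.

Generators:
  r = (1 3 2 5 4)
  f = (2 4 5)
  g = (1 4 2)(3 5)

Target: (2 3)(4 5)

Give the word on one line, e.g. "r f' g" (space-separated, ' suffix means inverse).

g' g' r

  after g': (1 2 4)(3 5)
  after g': (1 4 2)
  after r: (2 3)(4 5)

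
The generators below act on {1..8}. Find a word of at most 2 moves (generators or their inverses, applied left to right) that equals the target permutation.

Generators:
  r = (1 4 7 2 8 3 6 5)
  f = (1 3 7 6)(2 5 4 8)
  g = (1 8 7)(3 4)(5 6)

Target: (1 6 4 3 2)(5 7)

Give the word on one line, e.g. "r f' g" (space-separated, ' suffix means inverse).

  after f: (1 3 7 6)(2 5 4 8)
  after r: (1 6 4 3 2)(5 7)

f r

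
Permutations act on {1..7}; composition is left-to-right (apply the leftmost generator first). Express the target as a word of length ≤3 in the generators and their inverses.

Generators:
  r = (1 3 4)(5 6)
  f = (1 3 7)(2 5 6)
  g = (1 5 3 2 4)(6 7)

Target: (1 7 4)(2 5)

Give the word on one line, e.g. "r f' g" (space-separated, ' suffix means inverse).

f r' f'

  after f: (1 3 7)(2 5 6)
  after r': (2 6)(3 7 4)
  after f': (1 7 4)(2 5)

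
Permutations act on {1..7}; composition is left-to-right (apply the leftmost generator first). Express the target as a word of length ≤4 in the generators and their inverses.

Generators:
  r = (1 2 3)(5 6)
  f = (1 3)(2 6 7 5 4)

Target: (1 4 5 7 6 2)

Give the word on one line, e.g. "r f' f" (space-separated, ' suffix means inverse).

r' r' f'

  after r': (1 3 2)(5 6)
  after r': (1 2 3)
  after f': (1 4 5 7 6 2)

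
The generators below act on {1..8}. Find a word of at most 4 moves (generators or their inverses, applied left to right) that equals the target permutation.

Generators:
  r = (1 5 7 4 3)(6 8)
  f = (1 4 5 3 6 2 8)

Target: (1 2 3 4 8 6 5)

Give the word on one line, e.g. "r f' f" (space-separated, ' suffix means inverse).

  after f': (1 8 2 6 3 5 4)
  after f': (1 2 3 4 8 6 5)

f' f'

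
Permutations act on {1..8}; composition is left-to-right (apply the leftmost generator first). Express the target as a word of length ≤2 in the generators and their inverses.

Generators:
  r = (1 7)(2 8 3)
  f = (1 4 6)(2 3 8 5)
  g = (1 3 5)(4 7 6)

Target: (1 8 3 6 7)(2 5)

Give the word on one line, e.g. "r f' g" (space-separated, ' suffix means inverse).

  after g': (1 5 3)(4 6 7)
  after f': (1 8 3 6 7)(2 5)

g' f'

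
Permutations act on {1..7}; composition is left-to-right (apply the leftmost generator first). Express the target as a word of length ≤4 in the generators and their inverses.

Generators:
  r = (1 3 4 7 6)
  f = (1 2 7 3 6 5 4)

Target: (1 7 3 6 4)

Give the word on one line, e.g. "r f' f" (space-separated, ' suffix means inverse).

  after r': (1 6 7 4 3)
  after r': (1 7 3 6 4)

r' r'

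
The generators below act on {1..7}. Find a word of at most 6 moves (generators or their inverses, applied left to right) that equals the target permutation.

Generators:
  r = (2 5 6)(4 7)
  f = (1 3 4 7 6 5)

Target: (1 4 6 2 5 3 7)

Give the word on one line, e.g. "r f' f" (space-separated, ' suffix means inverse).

f r r f

  after f: (1 3 4 7 6 5)
  after r: (1 3 7 2 5)
  after r: (1 3 4 7 5)(2 6)
  after f: (1 4 6 2 5 3 7)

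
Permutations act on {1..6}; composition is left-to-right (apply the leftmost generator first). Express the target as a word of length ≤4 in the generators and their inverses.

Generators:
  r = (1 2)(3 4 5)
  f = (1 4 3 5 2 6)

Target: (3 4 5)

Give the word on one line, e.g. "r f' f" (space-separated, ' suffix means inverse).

  after r': (1 2)(3 5 4)
  after r': (3 4 5)

r' r'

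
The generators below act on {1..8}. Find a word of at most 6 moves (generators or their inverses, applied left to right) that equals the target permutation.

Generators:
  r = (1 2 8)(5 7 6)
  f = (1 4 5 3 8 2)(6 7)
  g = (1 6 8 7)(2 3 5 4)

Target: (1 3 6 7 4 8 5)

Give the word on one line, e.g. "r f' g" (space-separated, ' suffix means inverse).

  after f': (1 2 8 3 5 4)(6 7)
  after r': (3 6 5 4 8)
  after r': (1 8 3 7 5 4 2)
  after f': (1 3 6 7 4 8 5)

f' r' r' f'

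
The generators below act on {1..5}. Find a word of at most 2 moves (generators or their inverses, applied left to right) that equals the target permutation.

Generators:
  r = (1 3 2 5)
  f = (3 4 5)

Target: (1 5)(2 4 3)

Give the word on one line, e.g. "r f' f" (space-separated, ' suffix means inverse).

r f'

  after r: (1 3 2 5)
  after f': (1 5)(2 4 3)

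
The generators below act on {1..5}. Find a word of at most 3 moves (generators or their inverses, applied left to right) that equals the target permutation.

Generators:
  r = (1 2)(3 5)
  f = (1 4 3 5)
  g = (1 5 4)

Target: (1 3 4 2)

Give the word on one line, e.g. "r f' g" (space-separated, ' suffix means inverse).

f' r'

  after f': (1 5 3 4)
  after r': (1 3 4 2)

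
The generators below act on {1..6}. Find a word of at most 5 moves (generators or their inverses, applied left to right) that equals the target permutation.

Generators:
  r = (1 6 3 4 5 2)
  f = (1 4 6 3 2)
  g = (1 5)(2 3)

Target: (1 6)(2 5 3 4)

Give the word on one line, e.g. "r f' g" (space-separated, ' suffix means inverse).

f r' r'

  after f: (1 4 6 3 2)
  after r': (1 3 5 4)
  after r': (1 6)(2 5 3 4)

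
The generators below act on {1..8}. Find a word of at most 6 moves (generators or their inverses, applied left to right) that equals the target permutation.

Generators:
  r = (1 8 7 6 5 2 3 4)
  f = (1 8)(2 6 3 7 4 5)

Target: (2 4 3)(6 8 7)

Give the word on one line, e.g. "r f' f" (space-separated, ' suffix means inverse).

  after r: (1 8 7 6 5 2 3 4)
  after f': (2 6 4 8 3 7)
  after r: (1 8 4 7 3 6)(2 5)
  after f': (2 4 3)(6 8 7)

r f' r f'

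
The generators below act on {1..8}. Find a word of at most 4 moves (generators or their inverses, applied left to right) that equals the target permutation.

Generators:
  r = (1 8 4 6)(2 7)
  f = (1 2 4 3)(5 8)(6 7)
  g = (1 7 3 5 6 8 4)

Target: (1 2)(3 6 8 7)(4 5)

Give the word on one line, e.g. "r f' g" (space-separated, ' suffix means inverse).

g' f'

  after g': (1 4 8 6 5 3 7)
  after f': (1 2)(3 6 8 7)(4 5)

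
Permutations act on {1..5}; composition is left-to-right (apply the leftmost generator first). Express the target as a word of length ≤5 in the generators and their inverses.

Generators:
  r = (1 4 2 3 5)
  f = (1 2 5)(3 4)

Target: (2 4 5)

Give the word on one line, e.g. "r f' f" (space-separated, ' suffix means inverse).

f r' r' f' r

  after f: (1 2 5)(3 4)
  after r': (1 4 2 3)
  after r': (3 5)
  after f': (1 5 4 3 2)
  after r: (2 4 5)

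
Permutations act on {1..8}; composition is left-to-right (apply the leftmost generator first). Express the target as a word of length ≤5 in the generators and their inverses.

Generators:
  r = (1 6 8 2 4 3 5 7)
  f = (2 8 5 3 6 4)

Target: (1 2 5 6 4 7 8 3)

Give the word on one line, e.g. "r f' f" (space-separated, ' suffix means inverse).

  after r': (1 7 5 3 4 2 8 6)
  after r': (1 5 4 8)(2 6 7 3)
  after r': (1 3 8 7 4 6 5 2)
  after r': (1 4)(2 7)(3 6)(5 8)
  after r': (1 2 5 6 4 7 8 3)

r' r' r' r' r'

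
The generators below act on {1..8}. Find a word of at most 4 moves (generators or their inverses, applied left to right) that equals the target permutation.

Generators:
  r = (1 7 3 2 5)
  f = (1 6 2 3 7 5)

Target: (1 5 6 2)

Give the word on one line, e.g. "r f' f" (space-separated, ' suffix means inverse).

r f

  after r: (1 7 3 2 5)
  after f: (1 5 6 2)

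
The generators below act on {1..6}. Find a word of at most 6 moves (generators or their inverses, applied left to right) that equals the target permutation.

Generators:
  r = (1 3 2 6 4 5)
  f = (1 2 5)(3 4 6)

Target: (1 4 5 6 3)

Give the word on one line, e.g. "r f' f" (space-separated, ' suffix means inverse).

f' r f f r'

  after f': (1 5 2)(3 6 4)
  after r: (2 3 4)(5 6)
  after f: (1 2 4 5 3 6)
  after f: (1 5 4)(2 6)
  after r': (1 4 5 6 3)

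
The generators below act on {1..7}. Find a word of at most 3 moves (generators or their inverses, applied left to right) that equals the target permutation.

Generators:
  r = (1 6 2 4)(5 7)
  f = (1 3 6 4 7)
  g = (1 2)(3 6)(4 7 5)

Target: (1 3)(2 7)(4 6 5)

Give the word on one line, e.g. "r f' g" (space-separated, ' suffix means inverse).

f g' f'

  after f: (1 3 6 4 7)
  after g': (1 6 5 7 2)
  after f': (1 3)(2 7)(4 6 5)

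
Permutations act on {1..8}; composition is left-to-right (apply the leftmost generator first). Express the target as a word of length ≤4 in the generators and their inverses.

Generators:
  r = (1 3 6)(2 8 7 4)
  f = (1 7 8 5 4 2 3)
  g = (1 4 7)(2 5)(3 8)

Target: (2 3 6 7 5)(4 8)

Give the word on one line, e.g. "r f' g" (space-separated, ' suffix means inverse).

  after g: (1 4 7)(2 5)(3 8)
  after g: (1 7 4)
  after r: (1 4 3 6)(2 8 7)
  after g': (2 3 6 7 5)(4 8)

g g r g'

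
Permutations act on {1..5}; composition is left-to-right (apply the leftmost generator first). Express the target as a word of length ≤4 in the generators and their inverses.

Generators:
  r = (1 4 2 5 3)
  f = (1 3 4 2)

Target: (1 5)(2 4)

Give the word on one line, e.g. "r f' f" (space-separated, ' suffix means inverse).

  after f': (1 2 4 3)
  after r: (1 5 3 4)
  after f': (1 5)(2 4)

f' r f'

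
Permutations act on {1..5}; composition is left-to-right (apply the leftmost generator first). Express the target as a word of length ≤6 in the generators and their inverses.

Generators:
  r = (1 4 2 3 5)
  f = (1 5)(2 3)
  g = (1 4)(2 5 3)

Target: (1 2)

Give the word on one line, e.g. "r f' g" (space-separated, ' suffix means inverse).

  after g: (1 4)(2 5 3)
  after r: (1 2)
  after f': (1 3 2 5)
  after f': (1 2)

g r f' f'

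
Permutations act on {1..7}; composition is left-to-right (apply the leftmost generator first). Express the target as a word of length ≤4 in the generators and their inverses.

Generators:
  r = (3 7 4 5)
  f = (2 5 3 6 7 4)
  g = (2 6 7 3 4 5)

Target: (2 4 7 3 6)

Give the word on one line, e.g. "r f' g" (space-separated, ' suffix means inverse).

  after f': (2 4 7 6 3 5)
  after g': (2 3 4 6 7)
  after f': (2 5)(3 7 4)
  after g': (2 4 7 3 6)

f' g' f' g'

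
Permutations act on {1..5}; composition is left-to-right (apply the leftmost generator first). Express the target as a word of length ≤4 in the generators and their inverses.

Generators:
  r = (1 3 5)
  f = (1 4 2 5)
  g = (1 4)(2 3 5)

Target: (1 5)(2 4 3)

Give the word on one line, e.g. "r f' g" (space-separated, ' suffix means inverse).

f' f' g'

  after f': (1 5 2 4)
  after f': (1 2)(4 5)
  after g': (1 5)(2 4 3)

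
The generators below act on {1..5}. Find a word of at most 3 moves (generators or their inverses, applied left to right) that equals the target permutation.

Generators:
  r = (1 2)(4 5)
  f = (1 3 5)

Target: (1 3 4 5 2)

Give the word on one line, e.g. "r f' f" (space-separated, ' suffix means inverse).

f r'

  after f: (1 3 5)
  after r': (1 3 4 5 2)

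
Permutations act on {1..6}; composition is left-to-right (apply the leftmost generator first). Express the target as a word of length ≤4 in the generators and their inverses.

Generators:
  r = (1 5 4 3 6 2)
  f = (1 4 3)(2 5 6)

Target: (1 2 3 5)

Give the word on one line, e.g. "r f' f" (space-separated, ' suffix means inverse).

r f f

  after r: (1 5 4 3 6 2)
  after f: (1 6 5 3 2 4)
  after f: (1 2 3 5)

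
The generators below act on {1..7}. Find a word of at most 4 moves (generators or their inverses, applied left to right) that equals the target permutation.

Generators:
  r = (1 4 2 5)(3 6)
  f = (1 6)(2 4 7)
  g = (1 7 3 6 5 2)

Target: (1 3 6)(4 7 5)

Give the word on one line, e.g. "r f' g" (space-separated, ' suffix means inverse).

g r' g

  after g: (1 7 3 6 5 2)
  after r': (1 7 6 2 5 4)
  after g: (1 3 6)(4 7 5)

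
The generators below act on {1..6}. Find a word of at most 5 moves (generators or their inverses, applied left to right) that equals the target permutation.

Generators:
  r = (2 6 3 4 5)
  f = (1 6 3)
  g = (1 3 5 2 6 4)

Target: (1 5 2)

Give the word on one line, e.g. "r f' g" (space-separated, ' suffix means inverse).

f' g r g'

  after f': (1 3 6)
  after g: (1 5 2 6 3 4)
  after r: (1 2 3 5 6 4)
  after g': (1 5 2)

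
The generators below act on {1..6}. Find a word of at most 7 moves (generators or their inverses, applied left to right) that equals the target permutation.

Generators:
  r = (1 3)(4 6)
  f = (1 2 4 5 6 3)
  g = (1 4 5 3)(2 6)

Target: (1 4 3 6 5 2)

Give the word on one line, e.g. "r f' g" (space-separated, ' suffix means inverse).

f' r' f r' f

  after f': (1 3 6 5 4 2)
  after r': (2 3 4)(5 6)
  after f: (1 2)(3 5)
  after r': (1 2 3 5)(4 6)
  after f: (1 4 3 6 5 2)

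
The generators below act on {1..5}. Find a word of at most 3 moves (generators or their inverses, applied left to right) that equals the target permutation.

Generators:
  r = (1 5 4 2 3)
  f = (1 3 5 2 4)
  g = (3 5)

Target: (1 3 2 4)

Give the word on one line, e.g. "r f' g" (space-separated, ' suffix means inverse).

g f

  after g: (3 5)
  after f: (1 3 2 4)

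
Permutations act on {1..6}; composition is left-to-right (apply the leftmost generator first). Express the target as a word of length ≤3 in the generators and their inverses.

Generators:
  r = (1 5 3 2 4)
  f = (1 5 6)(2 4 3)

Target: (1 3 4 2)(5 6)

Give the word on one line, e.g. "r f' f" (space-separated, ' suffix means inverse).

  after f: (1 5 6)(2 4 3)
  after r: (1 3 4 2)(5 6)

f r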